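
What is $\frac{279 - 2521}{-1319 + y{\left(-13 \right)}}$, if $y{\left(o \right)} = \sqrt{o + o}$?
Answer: $\frac{2957198}{1739787} + \frac{2242 i \sqrt{26}}{1739787} \approx 1.6997 + 0.0065709 i$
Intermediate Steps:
$y{\left(o \right)} = \sqrt{2} \sqrt{o}$ ($y{\left(o \right)} = \sqrt{2 o} = \sqrt{2} \sqrt{o}$)
$\frac{279 - 2521}{-1319 + y{\left(-13 \right)}} = \frac{279 - 2521}{-1319 + \sqrt{2} \sqrt{-13}} = - \frac{2242}{-1319 + \sqrt{2} i \sqrt{13}} = - \frac{2242}{-1319 + i \sqrt{26}}$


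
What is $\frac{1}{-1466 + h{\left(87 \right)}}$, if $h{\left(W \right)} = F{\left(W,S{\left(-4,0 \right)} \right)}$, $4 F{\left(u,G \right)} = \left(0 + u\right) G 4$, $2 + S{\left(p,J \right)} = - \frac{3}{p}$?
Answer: $- \frac{4}{6299} \approx -0.00063502$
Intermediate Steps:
$S{\left(p,J \right)} = -2 - \frac{3}{p}$
$F{\left(u,G \right)} = G u$ ($F{\left(u,G \right)} = \frac{\left(0 + u\right) G 4}{4} = \frac{u G 4}{4} = \frac{G u 4}{4} = \frac{4 G u}{4} = G u$)
$h{\left(W \right)} = - \frac{5 W}{4}$ ($h{\left(W \right)} = \left(-2 - \frac{3}{-4}\right) W = \left(-2 - - \frac{3}{4}\right) W = \left(-2 + \frac{3}{4}\right) W = - \frac{5 W}{4}$)
$\frac{1}{-1466 + h{\left(87 \right)}} = \frac{1}{-1466 - \frac{435}{4}} = \frac{1}{- \frac{6299}{4}} = - \frac{4}{6299}$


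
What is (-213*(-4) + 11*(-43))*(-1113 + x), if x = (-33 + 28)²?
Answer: -412352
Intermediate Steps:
x = 25 (x = (-5)² = 25)
(-213*(-4) + 11*(-43))*(-1113 + x) = (-213*(-4) + 11*(-43))*(-1113 + 25) = (852 - 473)*(-1088) = 379*(-1088) = -412352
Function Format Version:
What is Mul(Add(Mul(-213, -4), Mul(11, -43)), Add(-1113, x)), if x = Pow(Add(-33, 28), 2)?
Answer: -412352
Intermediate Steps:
x = 25 (x = Pow(-5, 2) = 25)
Mul(Add(Mul(-213, -4), Mul(11, -43)), Add(-1113, x)) = Mul(Add(Mul(-213, -4), Mul(11, -43)), Add(-1113, 25)) = Mul(Add(852, -473), -1088) = Mul(379, -1088) = -412352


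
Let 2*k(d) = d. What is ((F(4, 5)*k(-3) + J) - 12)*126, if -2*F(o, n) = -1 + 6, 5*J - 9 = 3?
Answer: -7371/10 ≈ -737.10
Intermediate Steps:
J = 12/5 (J = 9/5 + (⅕)*3 = 9/5 + ⅗ = 12/5 ≈ 2.4000)
F(o, n) = -5/2 (F(o, n) = -(-1 + 6)/2 = -½*5 = -5/2)
k(d) = d/2
((F(4, 5)*k(-3) + J) - 12)*126 = ((-5*(-3)/4 + 12/5) - 12)*126 = ((-5/2*(-3/2) + 12/5) - 12)*126 = ((15/4 + 12/5) - 12)*126 = (123/20 - 12)*126 = -117/20*126 = -7371/10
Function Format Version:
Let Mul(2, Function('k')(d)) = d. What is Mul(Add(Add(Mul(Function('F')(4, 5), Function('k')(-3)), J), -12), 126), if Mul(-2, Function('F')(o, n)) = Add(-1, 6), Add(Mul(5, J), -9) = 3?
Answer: Rational(-7371, 10) ≈ -737.10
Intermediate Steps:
J = Rational(12, 5) (J = Add(Rational(9, 5), Mul(Rational(1, 5), 3)) = Add(Rational(9, 5), Rational(3, 5)) = Rational(12, 5) ≈ 2.4000)
Function('F')(o, n) = Rational(-5, 2) (Function('F')(o, n) = Mul(Rational(-1, 2), Add(-1, 6)) = Mul(Rational(-1, 2), 5) = Rational(-5, 2))
Function('k')(d) = Mul(Rational(1, 2), d)
Mul(Add(Add(Mul(Function('F')(4, 5), Function('k')(-3)), J), -12), 126) = Mul(Add(Add(Mul(Rational(-5, 2), Mul(Rational(1, 2), -3)), Rational(12, 5)), -12), 126) = Mul(Add(Add(Mul(Rational(-5, 2), Rational(-3, 2)), Rational(12, 5)), -12), 126) = Mul(Add(Add(Rational(15, 4), Rational(12, 5)), -12), 126) = Mul(Add(Rational(123, 20), -12), 126) = Mul(Rational(-117, 20), 126) = Rational(-7371, 10)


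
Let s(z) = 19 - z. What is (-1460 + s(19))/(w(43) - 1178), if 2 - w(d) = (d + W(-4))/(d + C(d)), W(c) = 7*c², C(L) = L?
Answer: 125560/101291 ≈ 1.2396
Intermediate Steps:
w(d) = 2 - (112 + d)/(2*d) (w(d) = 2 - (d + 7*(-4)²)/(d + d) = 2 - (d + 7*16)/(2*d) = 2 - (d + 112)*1/(2*d) = 2 - (112 + d)*1/(2*d) = 2 - (112 + d)/(2*d))
(-1460 + s(19))/(w(43) - 1178) = (-1460 + (19 - 1*19))/((3/2 - 56/43) - 1178) = (-1460 + (19 - 19))/((3/2 - 56*1/43) - 1178) = (-1460 + 0)/((3/2 - 56/43) - 1178) = -1460/(17/86 - 1178) = -1460/(-101291/86) = -1460*(-86/101291) = 125560/101291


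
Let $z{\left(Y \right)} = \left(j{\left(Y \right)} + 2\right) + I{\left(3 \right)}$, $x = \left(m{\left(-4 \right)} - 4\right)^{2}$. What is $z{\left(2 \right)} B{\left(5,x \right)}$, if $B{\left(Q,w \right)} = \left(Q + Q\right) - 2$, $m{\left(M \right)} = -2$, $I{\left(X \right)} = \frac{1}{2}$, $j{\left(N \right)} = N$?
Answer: $36$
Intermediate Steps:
$I{\left(X \right)} = \frac{1}{2}$
$x = 36$ ($x = \left(-2 - 4\right)^{2} = \left(-6\right)^{2} = 36$)
$z{\left(Y \right)} = \frac{5}{2} + Y$ ($z{\left(Y \right)} = \left(Y + 2\right) + \frac{1}{2} = \left(2 + Y\right) + \frac{1}{2} = \frac{5}{2} + Y$)
$B{\left(Q,w \right)} = -2 + 2 Q$ ($B{\left(Q,w \right)} = 2 Q - 2 = -2 + 2 Q$)
$z{\left(2 \right)} B{\left(5,x \right)} = \left(\frac{5}{2} + 2\right) \left(-2 + 2 \cdot 5\right) = \frac{9 \left(-2 + 10\right)}{2} = \frac{9}{2} \cdot 8 = 36$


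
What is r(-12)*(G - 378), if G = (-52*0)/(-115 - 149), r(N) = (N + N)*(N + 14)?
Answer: 18144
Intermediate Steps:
r(N) = 2*N*(14 + N) (r(N) = (2*N)*(14 + N) = 2*N*(14 + N))
G = 0 (G = 0/(-264) = 0*(-1/264) = 0)
r(-12)*(G - 378) = (2*(-12)*(14 - 12))*(0 - 378) = (2*(-12)*2)*(-378) = -48*(-378) = 18144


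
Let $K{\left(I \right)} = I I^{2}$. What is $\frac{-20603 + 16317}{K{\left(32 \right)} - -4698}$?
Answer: $- \frac{2143}{18733} \approx -0.1144$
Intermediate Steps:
$K{\left(I \right)} = I^{3}$
$\frac{-20603 + 16317}{K{\left(32 \right)} - -4698} = \frac{-20603 + 16317}{32^{3} - -4698} = - \frac{4286}{32768 + 4698} = - \frac{4286}{37466} = \left(-4286\right) \frac{1}{37466} = - \frac{2143}{18733}$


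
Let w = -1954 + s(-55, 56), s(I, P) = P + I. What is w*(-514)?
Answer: 1003842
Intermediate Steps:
s(I, P) = I + P
w = -1953 (w = -1954 + (-55 + 56) = -1954 + 1 = -1953)
w*(-514) = -1953*(-514) = 1003842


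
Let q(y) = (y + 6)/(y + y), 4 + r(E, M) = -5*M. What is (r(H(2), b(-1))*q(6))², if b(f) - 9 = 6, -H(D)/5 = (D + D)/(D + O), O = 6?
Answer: 6241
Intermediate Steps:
H(D) = -10*D/(6 + D) (H(D) = -5*(D + D)/(D + 6) = -5*2*D/(6 + D) = -10*D/(6 + D))
b(f) = 15 (b(f) = 9 + 6 = 15)
r(E, M) = -4 - 5*M
q(y) = (6 + y)/(2*y) (q(y) = (6 + y)/((2*y)) = (6 + y)*(1/(2*y)) = (6 + y)/(2*y))
(r(H(2), b(-1))*q(6))² = ((-4 - 5*15)*((½)*(6 + 6)/6))² = ((-4 - 75)*((½)*(⅙)*12))² = (-79*1)² = (-79)² = 6241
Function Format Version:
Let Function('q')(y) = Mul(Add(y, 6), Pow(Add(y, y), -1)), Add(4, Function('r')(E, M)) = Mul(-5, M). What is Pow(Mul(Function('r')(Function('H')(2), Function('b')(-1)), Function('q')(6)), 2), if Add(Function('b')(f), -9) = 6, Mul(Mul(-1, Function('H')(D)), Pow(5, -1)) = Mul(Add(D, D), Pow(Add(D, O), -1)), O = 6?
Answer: 6241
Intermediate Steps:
Function('H')(D) = Mul(-10, D, Pow(Add(6, D), -1)) (Function('H')(D) = Mul(-5, Mul(Add(D, D), Pow(Add(D, 6), -1))) = Mul(-5, Mul(Mul(2, D), Pow(Add(6, D), -1))) = Mul(-5, Mul(2, D, Pow(Add(6, D), -1))) = Mul(-10, D, Pow(Add(6, D), -1)))
Function('b')(f) = 15 (Function('b')(f) = Add(9, 6) = 15)
Function('r')(E, M) = Add(-4, Mul(-5, M))
Function('q')(y) = Mul(Rational(1, 2), Pow(y, -1), Add(6, y)) (Function('q')(y) = Mul(Add(6, y), Pow(Mul(2, y), -1)) = Mul(Add(6, y), Mul(Rational(1, 2), Pow(y, -1))) = Mul(Rational(1, 2), Pow(y, -1), Add(6, y)))
Pow(Mul(Function('r')(Function('H')(2), Function('b')(-1)), Function('q')(6)), 2) = Pow(Mul(Add(-4, Mul(-5, 15)), Mul(Rational(1, 2), Pow(6, -1), Add(6, 6))), 2) = Pow(Mul(Add(-4, -75), Mul(Rational(1, 2), Rational(1, 6), 12)), 2) = Pow(Mul(-79, 1), 2) = Pow(-79, 2) = 6241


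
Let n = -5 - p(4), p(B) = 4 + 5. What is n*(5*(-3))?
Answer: 210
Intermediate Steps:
p(B) = 9
n = -14 (n = -5 - 1*9 = -5 - 9 = -14)
n*(5*(-3)) = -70*(-3) = -14*(-15) = 210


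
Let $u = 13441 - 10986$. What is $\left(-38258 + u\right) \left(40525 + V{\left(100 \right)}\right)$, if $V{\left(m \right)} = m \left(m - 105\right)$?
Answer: $-1433015075$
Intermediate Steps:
$u = 2455$ ($u = 13441 - 10986 = 2455$)
$V{\left(m \right)} = m \left(-105 + m\right)$
$\left(-38258 + u\right) \left(40525 + V{\left(100 \right)}\right) = \left(-38258 + 2455\right) \left(40525 + 100 \left(-105 + 100\right)\right) = - 35803 \left(40525 + 100 \left(-5\right)\right) = - 35803 \left(40525 - 500\right) = \left(-35803\right) 40025 = -1433015075$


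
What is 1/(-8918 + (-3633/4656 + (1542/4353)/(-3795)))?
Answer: -8546157840/76221304840843 ≈ -0.00011212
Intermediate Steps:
1/(-8918 + (-3633/4656 + (1542/4353)/(-3795))) = 1/(-8918 + (-3633*1/4656 + (1542*(1/4353))*(-1/3795))) = 1/(-8918 + (-1211/1552 + (514/1451)*(-1/3795))) = 1/(-8918 + (-1211/1552 - 514/5506545)) = 1/(-8918 - 6669223723/8546157840) = 1/(-76221304840843/8546157840) = -8546157840/76221304840843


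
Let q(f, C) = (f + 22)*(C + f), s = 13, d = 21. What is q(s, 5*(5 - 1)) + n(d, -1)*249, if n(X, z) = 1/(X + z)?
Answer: 23349/20 ≈ 1167.4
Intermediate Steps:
q(f, C) = (22 + f)*(C + f)
q(s, 5*(5 - 1)) + n(d, -1)*249 = (13² + 22*(5*(5 - 1)) + 22*13 + (5*(5 - 1))*13) + 249/(21 - 1) = (169 + 22*(5*4) + 286 + (5*4)*13) + 249/20 = (169 + 22*20 + 286 + 20*13) + (1/20)*249 = (169 + 440 + 286 + 260) + 249/20 = 1155 + 249/20 = 23349/20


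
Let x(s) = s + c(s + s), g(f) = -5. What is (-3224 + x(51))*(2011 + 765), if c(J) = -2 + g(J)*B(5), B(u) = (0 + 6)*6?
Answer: -9313480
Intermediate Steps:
B(u) = 36 (B(u) = 6*6 = 36)
c(J) = -182 (c(J) = -2 - 5*36 = -2 - 180 = -182)
x(s) = -182 + s (x(s) = s - 182 = -182 + s)
(-3224 + x(51))*(2011 + 765) = (-3224 + (-182 + 51))*(2011 + 765) = (-3224 - 131)*2776 = -3355*2776 = -9313480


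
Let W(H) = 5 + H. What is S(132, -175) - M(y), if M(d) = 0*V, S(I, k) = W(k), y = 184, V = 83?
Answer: -170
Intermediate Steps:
S(I, k) = 5 + k
M(d) = 0 (M(d) = 0*83 = 0)
S(132, -175) - M(y) = (5 - 175) - 1*0 = -170 + 0 = -170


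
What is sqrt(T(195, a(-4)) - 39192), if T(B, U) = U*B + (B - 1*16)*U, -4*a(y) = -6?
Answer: I*sqrt(38631) ≈ 196.55*I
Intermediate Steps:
a(y) = 3/2 (a(y) = -1/4*(-6) = 3/2)
T(B, U) = B*U + U*(-16 + B) (T(B, U) = B*U + (B - 16)*U = B*U + (-16 + B)*U = B*U + U*(-16 + B))
sqrt(T(195, a(-4)) - 39192) = sqrt(2*(3/2)*(-8 + 195) - 39192) = sqrt(2*(3/2)*187 - 39192) = sqrt(561 - 39192) = sqrt(-38631) = I*sqrt(38631)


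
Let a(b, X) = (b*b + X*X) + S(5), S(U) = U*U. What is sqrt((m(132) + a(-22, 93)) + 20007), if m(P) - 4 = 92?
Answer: sqrt(29261) ≈ 171.06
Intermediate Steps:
m(P) = 96 (m(P) = 4 + 92 = 96)
S(U) = U**2
a(b, X) = 25 + X**2 + b**2 (a(b, X) = (b*b + X*X) + 5**2 = (b**2 + X**2) + 25 = (X**2 + b**2) + 25 = 25 + X**2 + b**2)
sqrt((m(132) + a(-22, 93)) + 20007) = sqrt((96 + (25 + 93**2 + (-22)**2)) + 20007) = sqrt((96 + (25 + 8649 + 484)) + 20007) = sqrt((96 + 9158) + 20007) = sqrt(9254 + 20007) = sqrt(29261)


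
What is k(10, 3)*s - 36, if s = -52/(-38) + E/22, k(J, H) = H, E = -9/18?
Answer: -26721/836 ≈ -31.963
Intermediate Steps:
E = -½ (E = -9*1/18 = -½ ≈ -0.50000)
s = 1125/836 (s = -52/(-38) - ½/22 = -52*(-1/38) - ½*1/22 = 26/19 - 1/44 = 1125/836 ≈ 1.3457)
k(10, 3)*s - 36 = 3*(1125/836) - 36 = 3375/836 - 36 = -26721/836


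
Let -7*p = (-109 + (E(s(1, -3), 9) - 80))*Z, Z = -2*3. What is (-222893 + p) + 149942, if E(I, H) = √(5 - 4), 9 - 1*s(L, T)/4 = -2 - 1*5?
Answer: -511785/7 ≈ -73112.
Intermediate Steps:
s(L, T) = 64 (s(L, T) = 36 - 4*(-2 - 1*5) = 36 - 4*(-2 - 5) = 36 - 4*(-7) = 36 + 28 = 64)
E(I, H) = 1 (E(I, H) = √1 = 1)
Z = -6
p = -1128/7 (p = -(-109 + (1 - 80))*(-6)/7 = -(-109 - 79)*(-6)/7 = -(-188)*(-6)/7 = -⅐*1128 = -1128/7 ≈ -161.14)
(-222893 + p) + 149942 = (-222893 - 1128/7) + 149942 = -1561379/7 + 149942 = -511785/7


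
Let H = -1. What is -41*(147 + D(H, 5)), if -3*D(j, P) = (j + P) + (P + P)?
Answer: -17507/3 ≈ -5835.7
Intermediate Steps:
D(j, P) = -P - j/3 (D(j, P) = -((j + P) + (P + P))/3 = -((P + j) + 2*P)/3 = -(j + 3*P)/3 = -P - j/3)
-41*(147 + D(H, 5)) = -41*(147 + (-1*5 - ⅓*(-1))) = -41*(147 + (-5 + ⅓)) = -41*(147 - 14/3) = -41*427/3 = -17507/3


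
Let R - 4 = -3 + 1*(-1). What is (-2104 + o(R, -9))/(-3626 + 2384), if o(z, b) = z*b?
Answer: 1052/621 ≈ 1.6940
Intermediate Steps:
R = 0 (R = 4 + (-3 + 1*(-1)) = 4 + (-3 - 1) = 4 - 4 = 0)
o(z, b) = b*z
(-2104 + o(R, -9))/(-3626 + 2384) = (-2104 - 9*0)/(-3626 + 2384) = (-2104 + 0)/(-1242) = -2104*(-1/1242) = 1052/621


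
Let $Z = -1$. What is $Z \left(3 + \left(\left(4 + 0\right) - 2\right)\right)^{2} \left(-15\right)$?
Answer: $375$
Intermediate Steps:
$Z \left(3 + \left(\left(4 + 0\right) - 2\right)\right)^{2} \left(-15\right) = - \left(3 + \left(\left(4 + 0\right) - 2\right)\right)^{2} \left(-15\right) = - \left(3 + \left(4 - 2\right)\right)^{2} \left(-15\right) = - \left(3 + 2\right)^{2} \left(-15\right) = - 5^{2} \left(-15\right) = \left(-1\right) 25 \left(-15\right) = \left(-25\right) \left(-15\right) = 375$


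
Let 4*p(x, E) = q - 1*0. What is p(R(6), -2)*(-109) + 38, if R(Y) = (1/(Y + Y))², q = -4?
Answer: 147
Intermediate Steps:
R(Y) = 1/(4*Y²) (R(Y) = (1/(2*Y))² = 1/(4*Y²))
p(x, E) = -1 (p(x, E) = (-4 - 1*0)/4 = (-4 + 0)/4 = (¼)*(-4) = -1)
p(R(6), -2)*(-109) + 38 = -1*(-109) + 38 = 109 + 38 = 147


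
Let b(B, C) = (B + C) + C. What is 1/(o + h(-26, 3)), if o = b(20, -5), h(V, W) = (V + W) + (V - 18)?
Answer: -1/57 ≈ -0.017544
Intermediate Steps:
h(V, W) = -18 + W + 2*V (h(V, W) = (V + W) + (-18 + V) = -18 + W + 2*V)
b(B, C) = B + 2*C
o = 10 (o = 20 + 2*(-5) = 20 - 10 = 10)
1/(o + h(-26, 3)) = 1/(10 + (-18 + 3 + 2*(-26))) = 1/(10 + (-18 + 3 - 52)) = 1/(10 - 67) = 1/(-57) = -1/57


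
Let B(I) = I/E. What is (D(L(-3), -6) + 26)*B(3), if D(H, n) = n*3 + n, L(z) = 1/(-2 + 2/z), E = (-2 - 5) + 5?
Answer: -3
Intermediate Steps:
E = -2 (E = -7 + 5 = -2)
D(H, n) = 4*n (D(H, n) = 3*n + n = 4*n)
B(I) = -I/2 (B(I) = I/(-2) = I*(-½) = -I/2)
(D(L(-3), -6) + 26)*B(3) = (4*(-6) + 26)*(-½*3) = (-24 + 26)*(-3/2) = 2*(-3/2) = -3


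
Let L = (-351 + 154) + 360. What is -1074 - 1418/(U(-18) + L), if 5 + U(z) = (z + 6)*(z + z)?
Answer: -317539/295 ≈ -1076.4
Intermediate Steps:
L = 163 (L = -197 + 360 = 163)
U(z) = -5 + 2*z*(6 + z) (U(z) = -5 + (z + 6)*(z + z) = -5 + (6 + z)*(2*z) = -5 + 2*z*(6 + z))
-1074 - 1418/(U(-18) + L) = -1074 - 1418/((-5 + 2*(-18)² + 12*(-18)) + 163) = -1074 - 1418/((-5 + 2*324 - 216) + 163) = -1074 - 1418/((-5 + 648 - 216) + 163) = -1074 - 1418/(427 + 163) = -1074 - 1418/590 = -1074 + (1/590)*(-1418) = -1074 - 709/295 = -317539/295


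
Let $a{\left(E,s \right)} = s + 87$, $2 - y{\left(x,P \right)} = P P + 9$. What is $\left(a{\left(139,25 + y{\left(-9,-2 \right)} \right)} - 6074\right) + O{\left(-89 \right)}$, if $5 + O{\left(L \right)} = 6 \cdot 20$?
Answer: $-5858$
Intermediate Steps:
$y{\left(x,P \right)} = -7 - P^{2}$ ($y{\left(x,P \right)} = 2 - \left(P P + 9\right) = 2 - \left(P^{2} + 9\right) = 2 - \left(9 + P^{2}\right) = -7 - P^{2}$)
$a{\left(E,s \right)} = 87 + s$
$O{\left(L \right)} = 115$ ($O{\left(L \right)} = -5 + 6 \cdot 20 = -5 + 120 = 115$)
$\left(a{\left(139,25 + y{\left(-9,-2 \right)} \right)} - 6074\right) + O{\left(-89 \right)} = \left(\left(87 + \left(25 - 11\right)\right) - 6074\right) + 115 = \left(\left(87 + 14\right) - 6074\right) + 115 = \left(101 - 6074\right) + 115 = -5973 + 115 = -5858$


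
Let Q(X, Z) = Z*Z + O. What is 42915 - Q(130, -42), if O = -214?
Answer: 41365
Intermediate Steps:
Q(X, Z) = -214 + Z² (Q(X, Z) = Z*Z - 214 = Z² - 214 = -214 + Z²)
42915 - Q(130, -42) = 42915 - (-214 + (-42)²) = 42915 - (-214 + 1764) = 42915 - 1*1550 = 42915 - 1550 = 41365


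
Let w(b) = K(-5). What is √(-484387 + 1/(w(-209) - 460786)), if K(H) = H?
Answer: I*√11427676708871482/153597 ≈ 695.98*I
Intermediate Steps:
w(b) = -5
√(-484387 + 1/(w(-209) - 460786)) = √(-484387 + 1/(-5 - 460786)) = √(-484387 + 1/(-460791)) = √(-484387 - 1/460791) = √(-223201170118/460791) = I*√11427676708871482/153597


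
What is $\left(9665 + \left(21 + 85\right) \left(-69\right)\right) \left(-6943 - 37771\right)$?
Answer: $-105122614$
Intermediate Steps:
$\left(9665 + \left(21 + 85\right) \left(-69\right)\right) \left(-6943 - 37771\right) = \left(9665 + 106 \left(-69\right)\right) \left(-44714\right) = \left(9665 - 7314\right) \left(-44714\right) = 2351 \left(-44714\right) = -105122614$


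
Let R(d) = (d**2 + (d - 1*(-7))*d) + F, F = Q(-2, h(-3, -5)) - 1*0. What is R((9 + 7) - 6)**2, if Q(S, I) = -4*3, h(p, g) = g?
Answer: 66564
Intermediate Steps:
Q(S, I) = -12
F = -12 (F = -12 - 1*0 = -12 + 0 = -12)
R(d) = -12 + d**2 + d*(7 + d) (R(d) = (d**2 + (d - 1*(-7))*d) - 12 = (d**2 + (d + 7)*d) - 12 = (d**2 + (7 + d)*d) - 12 = (d**2 + d*(7 + d)) - 12 = -12 + d**2 + d*(7 + d))
R((9 + 7) - 6)**2 = (-12 + 2*((9 + 7) - 6)**2 + 7*((9 + 7) - 6))**2 = (-12 + 2*(16 - 6)**2 + 7*(16 - 6))**2 = (-12 + 2*10**2 + 7*10)**2 = (-12 + 2*100 + 70)**2 = (-12 + 200 + 70)**2 = 258**2 = 66564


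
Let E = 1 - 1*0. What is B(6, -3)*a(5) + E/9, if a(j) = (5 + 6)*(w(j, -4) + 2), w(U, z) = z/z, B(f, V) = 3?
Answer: 892/9 ≈ 99.111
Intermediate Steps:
w(U, z) = 1
E = 1 (E = 1 + 0 = 1)
a(j) = 33 (a(j) = (5 + 6)*(1 + 2) = 11*3 = 33)
B(6, -3)*a(5) + E/9 = 3*33 + 1/9 = 99 + 1*(⅑) = 99 + ⅑ = 892/9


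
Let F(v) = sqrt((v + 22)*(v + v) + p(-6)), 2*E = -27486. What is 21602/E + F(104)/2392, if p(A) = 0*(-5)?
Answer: -21602/13743 + 3*sqrt(182)/598 ≈ -1.5042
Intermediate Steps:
p(A) = 0
E = -13743 (E = (1/2)*(-27486) = -13743)
F(v) = sqrt(2)*sqrt(v*(22 + v)) (F(v) = sqrt((v + 22)*(v + v) + 0) = sqrt((22 + v)*(2*v) + 0) = sqrt(2*v*(22 + v) + 0) = sqrt(2*v*(22 + v)) = sqrt(2)*sqrt(v*(22 + v)))
21602/E + F(104)/2392 = 21602/(-13743) + (sqrt(2)*sqrt(104*(22 + 104)))/2392 = 21602*(-1/13743) + (sqrt(2)*sqrt(104*126))*(1/2392) = -21602/13743 + (sqrt(2)*sqrt(13104))*(1/2392) = -21602/13743 + (sqrt(2)*(12*sqrt(91)))*(1/2392) = -21602/13743 + (12*sqrt(182))*(1/2392) = -21602/13743 + 3*sqrt(182)/598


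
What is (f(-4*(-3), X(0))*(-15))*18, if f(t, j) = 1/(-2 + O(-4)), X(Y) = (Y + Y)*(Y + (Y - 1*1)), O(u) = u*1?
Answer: 45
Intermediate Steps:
O(u) = u
X(Y) = 2*Y*(-1 + 2*Y) (X(Y) = (2*Y)*(Y + (Y - 1)) = (2*Y)*(Y + (-1 + Y)) = (2*Y)*(-1 + 2*Y) = 2*Y*(-1 + 2*Y))
f(t, j) = -⅙ (f(t, j) = 1/(-2 - 4) = 1/(-6) = -⅙)
(f(-4*(-3), X(0))*(-15))*18 = -⅙*(-15)*18 = (5/2)*18 = 45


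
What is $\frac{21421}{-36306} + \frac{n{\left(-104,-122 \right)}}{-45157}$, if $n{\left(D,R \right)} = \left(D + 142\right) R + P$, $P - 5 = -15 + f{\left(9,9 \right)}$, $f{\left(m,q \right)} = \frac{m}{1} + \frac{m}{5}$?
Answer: $- \frac{3995112629}{8197350210} \approx -0.48737$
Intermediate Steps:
$f{\left(m,q \right)} = \frac{6 m}{5}$ ($f{\left(m,q \right)} = m 1 + m \frac{1}{5} = m + \frac{m}{5} = \frac{6 m}{5}$)
$P = \frac{4}{5}$ ($P = 5 + \left(-15 + \frac{6}{5} \cdot 9\right) = 5 + \left(-15 + \frac{54}{5}\right) = 5 - \frac{21}{5} = \frac{4}{5} \approx 0.8$)
$n{\left(D,R \right)} = \frac{4}{5} + R \left(142 + D\right)$ ($n{\left(D,R \right)} = \left(D + 142\right) R + \frac{4}{5} = \left(142 + D\right) R + \frac{4}{5} = R \left(142 + D\right) + \frac{4}{5} = \frac{4}{5} + R \left(142 + D\right)$)
$\frac{21421}{-36306} + \frac{n{\left(-104,-122 \right)}}{-45157} = \frac{21421}{-36306} + \frac{\frac{4}{5} + 142 \left(-122\right) - -12688}{-45157} = 21421 \left(- \frac{1}{36306}\right) + \left(\frac{4}{5} - 17324 + 12688\right) \left(- \frac{1}{45157}\right) = - \frac{21421}{36306} - - \frac{23176}{225785} = - \frac{21421}{36306} + \frac{23176}{225785} = - \frac{3995112629}{8197350210}$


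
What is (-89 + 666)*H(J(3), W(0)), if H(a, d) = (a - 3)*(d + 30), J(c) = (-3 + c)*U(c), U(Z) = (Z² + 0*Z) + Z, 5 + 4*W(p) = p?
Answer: -199065/4 ≈ -49766.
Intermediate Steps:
W(p) = -5/4 + p/4
U(Z) = Z + Z² (U(Z) = (Z² + 0) + Z = Z² + Z = Z + Z²)
J(c) = c*(1 + c)*(-3 + c) (J(c) = (-3 + c)*(c*(1 + c)) = c*(1 + c)*(-3 + c))
H(a, d) = (-3 + a)*(30 + d)
(-89 + 666)*H(J(3), W(0)) = (-89 + 666)*(-90 - 3*(-5/4 + (¼)*0) + 30*(3*(1 + 3)*(-3 + 3)) + (3*(1 + 3)*(-3 + 3))*(-5/4 + (¼)*0)) = 577*(-90 - 3*(-5/4 + 0) + 30*(3*4*0) + (3*4*0)*(-5/4 + 0)) = 577*(-90 - 3*(-5/4) + 30*0 + 0*(-5/4)) = 577*(-90 + 15/4 + 0 + 0) = 577*(-345/4) = -199065/4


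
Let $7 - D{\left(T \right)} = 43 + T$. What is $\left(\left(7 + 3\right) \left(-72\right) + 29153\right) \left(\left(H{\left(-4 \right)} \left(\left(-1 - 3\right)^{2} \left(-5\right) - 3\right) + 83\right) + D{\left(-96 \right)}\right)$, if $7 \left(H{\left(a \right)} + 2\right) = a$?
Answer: $\frac{70940335}{7} \approx 1.0134 \cdot 10^{7}$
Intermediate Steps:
$H{\left(a \right)} = -2 + \frac{a}{7}$
$D{\left(T \right)} = -36 - T$ ($D{\left(T \right)} = 7 - \left(43 + T\right) = -36 - T$)
$\left(\left(7 + 3\right) \left(-72\right) + 29153\right) \left(\left(H{\left(-4 \right)} \left(\left(-1 - 3\right)^{2} \left(-5\right) - 3\right) + 83\right) + D{\left(-96 \right)}\right) = \left(\left(7 + 3\right) \left(-72\right) + 29153\right) \left(\left(\left(-2 + \frac{1}{7} \left(-4\right)\right) \left(\left(-1 - 3\right)^{2} \left(-5\right) - 3\right) + 83\right) - -60\right) = \left(10 \left(-72\right) + 29153\right) \left(\left(\left(-2 - \frac{4}{7}\right) \left(\left(-4\right)^{2} \left(-5\right) - 3\right) + 83\right) + \left(-36 + 96\right)\right) = \left(-720 + 29153\right) \left(\left(- \frac{18 \left(16 \left(-5\right) - 3\right)}{7} + 83\right) + 60\right) = 28433 \left(\left(- \frac{18 \left(-80 - 3\right)}{7} + 83\right) + 60\right) = 28433 \left(\left(\left(- \frac{18}{7}\right) \left(-83\right) + 83\right) + 60\right) = 28433 \left(\left(\frac{1494}{7} + 83\right) + 60\right) = 28433 \left(\frac{2075}{7} + 60\right) = 28433 \cdot \frac{2495}{7} = \frac{70940335}{7}$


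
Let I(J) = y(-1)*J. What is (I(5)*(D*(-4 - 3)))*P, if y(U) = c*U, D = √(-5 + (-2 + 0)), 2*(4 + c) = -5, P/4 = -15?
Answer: 13650*I*√7 ≈ 36115.0*I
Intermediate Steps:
P = -60 (P = 4*(-15) = -60)
c = -13/2 (c = -4 + (½)*(-5) = -4 - 5/2 = -13/2 ≈ -6.5000)
D = I*√7 (D = √(-5 - 2) = √(-7) = I*√7 ≈ 2.6458*I)
y(U) = -13*U/2
I(J) = 13*J/2 (I(J) = (-13/2*(-1))*J = 13*J/2)
(I(5)*(D*(-4 - 3)))*P = (((13/2)*5)*((I*√7)*(-4 - 3)))*(-60) = (65*((I*√7)*(-7))/2)*(-60) = (65*(-7*I*√7)/2)*(-60) = -455*I*√7/2*(-60) = 13650*I*√7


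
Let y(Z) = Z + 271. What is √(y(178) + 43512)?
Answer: √43961 ≈ 209.67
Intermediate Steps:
y(Z) = 271 + Z
√(y(178) + 43512) = √((271 + 178) + 43512) = √(449 + 43512) = √43961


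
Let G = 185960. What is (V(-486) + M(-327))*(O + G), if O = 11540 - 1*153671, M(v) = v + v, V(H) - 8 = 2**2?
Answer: -28138218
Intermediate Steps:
V(H) = 12 (V(H) = 8 + 2**2 = 8 + 4 = 12)
M(v) = 2*v
O = -142131 (O = 11540 - 153671 = -142131)
(V(-486) + M(-327))*(O + G) = (12 + 2*(-327))*(-142131 + 185960) = (12 - 654)*43829 = -642*43829 = -28138218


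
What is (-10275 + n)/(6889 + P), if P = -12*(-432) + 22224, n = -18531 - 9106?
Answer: -37912/34297 ≈ -1.1054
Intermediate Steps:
n = -27637
P = 27408 (P = 5184 + 22224 = 27408)
(-10275 + n)/(6889 + P) = (-10275 - 27637)/(6889 + 27408) = -37912/34297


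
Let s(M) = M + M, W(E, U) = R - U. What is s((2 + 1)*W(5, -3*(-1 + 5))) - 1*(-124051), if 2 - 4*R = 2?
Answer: 124123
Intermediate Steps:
R = 0 (R = 1/2 - 1/4*2 = 1/2 - 1/2 = 0)
W(E, U) = -U (W(E, U) = 0 - U = -U)
s(M) = 2*M
s((2 + 1)*W(5, -3*(-1 + 5))) - 1*(-124051) = 2*((2 + 1)*(-(-3)*(-1 + 5))) - 1*(-124051) = 2*(3*(-(-3)*4)) + 124051 = 2*(3*(-1*(-12))) + 124051 = 2*(3*12) + 124051 = 2*36 + 124051 = 72 + 124051 = 124123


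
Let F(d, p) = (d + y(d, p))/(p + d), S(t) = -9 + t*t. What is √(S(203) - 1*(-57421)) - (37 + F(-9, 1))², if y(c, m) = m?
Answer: -1444 + √98621 ≈ -1130.0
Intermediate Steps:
S(t) = -9 + t²
F(d, p) = 1 (F(d, p) = (d + p)/(p + d) = (d + p)/(d + p) = 1)
√(S(203) - 1*(-57421)) - (37 + F(-9, 1))² = √((-9 + 203²) - 1*(-57421)) - (37 + 1)² = √((-9 + 41209) + 57421) - 1*38² = √(41200 + 57421) - 1*1444 = √98621 - 1444 = -1444 + √98621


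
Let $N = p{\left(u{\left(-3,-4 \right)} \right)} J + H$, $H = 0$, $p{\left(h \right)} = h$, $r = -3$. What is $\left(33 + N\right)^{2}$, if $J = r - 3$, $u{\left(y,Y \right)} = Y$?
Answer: $3249$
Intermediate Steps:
$J = -6$ ($J = -3 - 3 = -6$)
$N = 24$ ($N = \left(-4\right) \left(-6\right) + 0 = 24 + 0 = 24$)
$\left(33 + N\right)^{2} = \left(33 + 24\right)^{2} = 57^{2} = 3249$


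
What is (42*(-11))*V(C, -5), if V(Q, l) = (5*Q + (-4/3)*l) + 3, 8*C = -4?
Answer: -3311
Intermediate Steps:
C = -½ (C = (⅛)*(-4) = -½ ≈ -0.50000)
V(Q, l) = 3 + 5*Q - 4*l/3 (V(Q, l) = (5*Q + (-4*⅓)*l) + 3 = (5*Q - 4*l/3) + 3 = 3 + 5*Q - 4*l/3)
(42*(-11))*V(C, -5) = (42*(-11))*(3 + 5*(-½) - 4/3*(-5)) = -462*(3 - 5/2 + 20/3) = -462*43/6 = -3311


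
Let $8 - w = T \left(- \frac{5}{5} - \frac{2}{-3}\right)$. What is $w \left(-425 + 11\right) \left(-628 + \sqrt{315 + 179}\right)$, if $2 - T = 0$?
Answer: $2253264 - 3588 \sqrt{494} \approx 2.1735 \cdot 10^{6}$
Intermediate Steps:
$T = 2$ ($T = 2 - 0 = 2 + 0 = 2$)
$w = \frac{26}{3}$ ($w = 8 - 2 \left(- \frac{5}{5} - \frac{2}{-3}\right) = 8 - 2 \left(\left(-5\right) \frac{1}{5} - - \frac{2}{3}\right) = 8 - 2 \left(-1 + \frac{2}{3}\right) = 8 - 2 \left(- \frac{1}{3}\right) = 8 - - \frac{2}{3} = 8 + \frac{2}{3} = \frac{26}{3} \approx 8.6667$)
$w \left(-425 + 11\right) \left(-628 + \sqrt{315 + 179}\right) = \frac{26 \left(-425 + 11\right) \left(-628 + \sqrt{315 + 179}\right)}{3} = \frac{26 \left(- 414 \left(-628 + \sqrt{494}\right)\right)}{3} = \frac{26 \left(259992 - 414 \sqrt{494}\right)}{3} = 2253264 - 3588 \sqrt{494}$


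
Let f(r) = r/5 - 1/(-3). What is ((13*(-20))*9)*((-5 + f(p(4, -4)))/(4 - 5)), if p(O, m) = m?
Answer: -12792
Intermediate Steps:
f(r) = ⅓ + r/5 (f(r) = r*(⅕) - 1*(-⅓) = r/5 + ⅓ = ⅓ + r/5)
((13*(-20))*9)*((-5 + f(p(4, -4)))/(4 - 5)) = ((13*(-20))*9)*((-5 + (⅓ + (⅕)*(-4)))/(4 - 5)) = (-260*9)*((-5 + (⅓ - ⅘))/(-1)) = -2340*(-5 - 7/15)*(-1) = -(-12792)*(-1) = -2340*82/15 = -12792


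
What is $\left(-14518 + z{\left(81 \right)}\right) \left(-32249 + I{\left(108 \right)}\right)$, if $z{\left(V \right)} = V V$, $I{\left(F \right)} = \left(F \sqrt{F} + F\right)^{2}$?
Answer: $-9859733539 - 1113725376 \sqrt{3} \approx -1.1789 \cdot 10^{10}$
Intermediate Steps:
$I{\left(F \right)} = \left(F + F^{\frac{3}{2}}\right)^{2}$ ($I{\left(F \right)} = \left(F^{\frac{3}{2}} + F\right)^{2} = \left(F + F^{\frac{3}{2}}\right)^{2}$)
$z{\left(V \right)} = V^{2}$
$\left(-14518 + z{\left(81 \right)}\right) \left(-32249 + I{\left(108 \right)}\right) = \left(-14518 + 81^{2}\right) \left(-32249 + \left(108 + 108^{\frac{3}{2}}\right)^{2}\right) = \left(-14518 + 6561\right) \left(-32249 + \left(108 + 648 \sqrt{3}\right)^{2}\right) = - 7957 \left(-32249 + \left(108 + 648 \sqrt{3}\right)^{2}\right) = 256605293 - 7957 \left(108 + 648 \sqrt{3}\right)^{2}$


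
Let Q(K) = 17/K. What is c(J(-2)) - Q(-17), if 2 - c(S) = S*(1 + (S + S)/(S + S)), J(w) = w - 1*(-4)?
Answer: -1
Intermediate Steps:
J(w) = 4 + w (J(w) = w + 4 = 4 + w)
c(S) = 2 - 2*S (c(S) = 2 - S*(1 + (S + S)/(S + S)) = 2 - S*(1 + (2*S)/((2*S))) = 2 - S*(1 + (2*S)*(1/(2*S))) = 2 - S*(1 + 1) = 2 - S*2 = 2 - 2*S)
c(J(-2)) - Q(-17) = (2 - 2*(4 - 2)) - 17/(-17) = (2 - 2*2) - 17*(-1)/17 = (2 - 4) - 1*(-1) = -2 + 1 = -1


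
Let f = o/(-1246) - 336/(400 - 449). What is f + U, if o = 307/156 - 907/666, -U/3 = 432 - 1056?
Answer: 40537715201/21575736 ≈ 1878.9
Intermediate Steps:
U = 1872 (U = -3*(432 - 1056) = -3*(-624) = 1872)
o = 10495/17316 (o = 307*(1/156) - 907*1/666 = 307/156 - 907/666 = 10495/17316 ≈ 0.60609)
f = 147937409/21575736 (f = (10495/17316)/(-1246) - 336/(400 - 449) = (10495/17316)*(-1/1246) - 336/(-49) = -10495/21575736 - 336*(-1/49) = -10495/21575736 + 48/7 = 147937409/21575736 ≈ 6.8567)
f + U = 147937409/21575736 + 1872 = 40537715201/21575736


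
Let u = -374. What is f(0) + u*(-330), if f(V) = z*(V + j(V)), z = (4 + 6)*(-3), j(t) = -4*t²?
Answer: 123420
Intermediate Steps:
z = -30 (z = 10*(-3) = -30)
f(V) = -30*V + 120*V² (f(V) = -30*(V - 4*V²) = -30*V + 120*V²)
f(0) + u*(-330) = 30*0*(-1 + 4*0) - 374*(-330) = 30*0*(-1 + 0) + 123420 = 30*0*(-1) + 123420 = 0 + 123420 = 123420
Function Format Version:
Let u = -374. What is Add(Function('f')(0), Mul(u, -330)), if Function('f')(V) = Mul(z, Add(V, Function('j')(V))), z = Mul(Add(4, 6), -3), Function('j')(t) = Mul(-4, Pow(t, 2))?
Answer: 123420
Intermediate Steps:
z = -30 (z = Mul(10, -3) = -30)
Function('f')(V) = Add(Mul(-30, V), Mul(120, Pow(V, 2))) (Function('f')(V) = Mul(-30, Add(V, Mul(-4, Pow(V, 2)))) = Add(Mul(-30, V), Mul(120, Pow(V, 2))))
Add(Function('f')(0), Mul(u, -330)) = Add(Mul(30, 0, Add(-1, Mul(4, 0))), Mul(-374, -330)) = Add(Mul(30, 0, Add(-1, 0)), 123420) = Add(Mul(30, 0, -1), 123420) = Add(0, 123420) = 123420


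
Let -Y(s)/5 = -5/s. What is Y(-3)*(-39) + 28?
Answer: 353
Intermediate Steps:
Y(s) = 25/s (Y(s) = -(-25)/s = 25/s)
Y(-3)*(-39) + 28 = (25/(-3))*(-39) + 28 = (25*(-⅓))*(-39) + 28 = -25/3*(-39) + 28 = 325 + 28 = 353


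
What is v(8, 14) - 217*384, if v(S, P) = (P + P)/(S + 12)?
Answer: -416633/5 ≈ -83327.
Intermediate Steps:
v(S, P) = 2*P/(12 + S) (v(S, P) = (2*P)/(12 + S) = 2*P/(12 + S))
v(8, 14) - 217*384 = 2*14/(12 + 8) - 217*384 = 2*14/20 - 83328 = 2*14*(1/20) - 83328 = 7/5 - 83328 = -416633/5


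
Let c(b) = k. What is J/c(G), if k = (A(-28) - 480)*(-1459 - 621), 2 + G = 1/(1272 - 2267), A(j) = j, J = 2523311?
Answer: 2523311/1056640 ≈ 2.3881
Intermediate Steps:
G = -1991/995 (G = -2 + 1/(1272 - 2267) = -2 + 1/(-995) = -2 - 1/995 = -1991/995 ≈ -2.0010)
k = 1056640 (k = (-28 - 480)*(-1459 - 621) = -508*(-2080) = 1056640)
c(b) = 1056640
J/c(G) = 2523311/1056640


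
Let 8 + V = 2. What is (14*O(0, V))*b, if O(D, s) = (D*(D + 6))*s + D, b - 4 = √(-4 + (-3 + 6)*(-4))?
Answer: 0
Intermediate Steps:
V = -6 (V = -8 + 2 = -6)
b = 4 + 4*I (b = 4 + √(-4 + (-3 + 6)*(-4)) = 4 + √(-4 + 3*(-4)) = 4 + √(-4 - 12) = 4 + √(-16) = 4 + 4*I ≈ 4.0 + 4.0*I)
O(D, s) = D + D*s*(6 + D) (O(D, s) = (D*(6 + D))*s + D = D*s*(6 + D) + D = D + D*s*(6 + D))
(14*O(0, V))*b = (14*(0*(1 + 6*(-6) + 0*(-6))))*(4 + 4*I) = (14*(0*(1 - 36 + 0)))*(4 + 4*I) = (14*(0*(-35)))*(4 + 4*I) = (14*0)*(4 + 4*I) = 0*(4 + 4*I) = 0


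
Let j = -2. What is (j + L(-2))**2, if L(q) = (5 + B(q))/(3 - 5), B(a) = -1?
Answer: 16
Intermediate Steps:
L(q) = -2 (L(q) = (5 - 1)/(3 - 5) = 4/(-2) = 4*(-1/2) = -2)
(j + L(-2))**2 = (-2 - 2)**2 = (-4)**2 = 16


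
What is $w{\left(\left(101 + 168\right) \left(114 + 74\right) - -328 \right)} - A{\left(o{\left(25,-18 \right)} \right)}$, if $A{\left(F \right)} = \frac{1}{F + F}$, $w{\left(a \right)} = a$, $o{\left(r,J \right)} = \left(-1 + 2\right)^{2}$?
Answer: $\frac{101799}{2} \approx 50900.0$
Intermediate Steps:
$o{\left(r,J \right)} = 1$ ($o{\left(r,J \right)} = 1^{2} = 1$)
$A{\left(F \right)} = \frac{1}{2 F}$
$w{\left(\left(101 + 168\right) \left(114 + 74\right) - -328 \right)} - A{\left(o{\left(25,-18 \right)} \right)} = \left(\left(101 + 168\right) \left(114 + 74\right) - -328\right) - \frac{1}{2 \cdot 1} = \left(269 \cdot 188 + 328\right) - \frac{1}{2} \cdot 1 = \left(50572 + 328\right) - \frac{1}{2} = 50900 - \frac{1}{2} = \frac{101799}{2}$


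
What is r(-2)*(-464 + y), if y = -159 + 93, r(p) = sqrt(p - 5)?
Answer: -530*I*sqrt(7) ≈ -1402.2*I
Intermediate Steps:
r(p) = sqrt(-5 + p)
y = -66
r(-2)*(-464 + y) = sqrt(-5 - 2)*(-464 - 66) = sqrt(-7)*(-530) = (I*sqrt(7))*(-530) = -530*I*sqrt(7)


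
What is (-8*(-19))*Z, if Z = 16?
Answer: 2432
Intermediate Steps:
(-8*(-19))*Z = -8*(-19)*16 = 152*16 = 2432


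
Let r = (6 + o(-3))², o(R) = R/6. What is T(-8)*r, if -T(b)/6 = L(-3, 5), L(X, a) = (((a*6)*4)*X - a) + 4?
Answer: 131043/2 ≈ 65522.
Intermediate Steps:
L(X, a) = 4 - a + 24*X*a (L(X, a) = (((6*a)*4)*X - a) + 4 = ((24*a)*X - a) + 4 = (24*X*a - a) + 4 = (-a + 24*X*a) + 4 = 4 - a + 24*X*a)
T(b) = 2166 (T(b) = -6*(4 - 1*5 + 24*(-3)*5) = -6*(4 - 5 - 360) = -6*(-361) = 2166)
o(R) = R/6 (o(R) = R*(⅙) = R/6)
r = 121/4 (r = (6 + (⅙)*(-3))² = (6 - ½)² = (11/2)² = 121/4 ≈ 30.250)
T(-8)*r = 2166*(121/4) = 131043/2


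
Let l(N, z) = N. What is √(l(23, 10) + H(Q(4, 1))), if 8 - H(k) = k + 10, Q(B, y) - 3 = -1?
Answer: √19 ≈ 4.3589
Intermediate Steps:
Q(B, y) = 2 (Q(B, y) = 3 - 1 = 2)
H(k) = -2 - k (H(k) = 8 - (k + 10) = 8 - (10 + k) = 8 + (-10 - k) = -2 - k)
√(l(23, 10) + H(Q(4, 1))) = √(23 + (-2 - 1*2)) = √(23 + (-2 - 2)) = √(23 - 4) = √19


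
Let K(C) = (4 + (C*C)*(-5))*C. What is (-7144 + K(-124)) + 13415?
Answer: 9538895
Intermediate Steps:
K(C) = C*(4 - 5*C²) (K(C) = (4 + C²*(-5))*C = (4 - 5*C²)*C = C*(4 - 5*C²))
(-7144 + K(-124)) + 13415 = (-7144 - 124*(4 - 5*(-124)²)) + 13415 = (-7144 - 124*(4 - 5*15376)) + 13415 = (-7144 - 124*(4 - 76880)) + 13415 = (-7144 - 124*(-76876)) + 13415 = (-7144 + 9532624) + 13415 = 9525480 + 13415 = 9538895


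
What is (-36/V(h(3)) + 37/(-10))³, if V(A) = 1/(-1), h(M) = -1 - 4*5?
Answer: 33698267/1000 ≈ 33698.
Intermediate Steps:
h(M) = -21 (h(M) = -1 - 20 = -21)
V(A) = -1
(-36/V(h(3)) + 37/(-10))³ = (-36/(-1) + 37/(-10))³ = (-36*(-1) + 37*(-⅒))³ = (36 - 37/10)³ = (323/10)³ = 33698267/1000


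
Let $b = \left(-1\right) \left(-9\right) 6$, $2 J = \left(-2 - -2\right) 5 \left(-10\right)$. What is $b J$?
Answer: $0$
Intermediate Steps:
$J = 0$ ($J = \frac{\left(-2 - -2\right) 5 \left(-10\right)}{2} = \frac{\left(-2 + 2\right) 5 \left(-10\right)}{2} = \frac{0 \cdot 5 \left(-10\right)}{2} = \frac{0 \left(-10\right)}{2} = \frac{1}{2} \cdot 0 = 0$)
$b = 54$ ($b = 9 \cdot 6 = 54$)
$b J = 54 \cdot 0 = 0$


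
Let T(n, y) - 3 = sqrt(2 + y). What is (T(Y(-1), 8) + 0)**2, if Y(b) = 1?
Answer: (3 + sqrt(10))**2 ≈ 37.974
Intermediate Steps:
T(n, y) = 3 + sqrt(2 + y)
(T(Y(-1), 8) + 0)**2 = ((3 + sqrt(2 + 8)) + 0)**2 = ((3 + sqrt(10)) + 0)**2 = (3 + sqrt(10))**2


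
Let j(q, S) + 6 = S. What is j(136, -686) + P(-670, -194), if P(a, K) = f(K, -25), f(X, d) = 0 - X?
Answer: -498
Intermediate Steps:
j(q, S) = -6 + S
f(X, d) = -X
P(a, K) = -K
j(136, -686) + P(-670, -194) = (-6 - 686) - 1*(-194) = -692 + 194 = -498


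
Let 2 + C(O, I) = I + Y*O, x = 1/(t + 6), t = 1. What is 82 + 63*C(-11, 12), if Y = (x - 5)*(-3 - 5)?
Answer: -26216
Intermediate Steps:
x = 1/7 (x = 1/(1 + 6) = 1/7 ≈ 0.14286)
Y = 272/7 (Y = (1/7 - 5)*(-3 - 5) = -34/7*(-8) = 272/7 ≈ 38.857)
C(O, I) = -2 + I + 272*O/7 (C(O, I) = -2 + (I + 272*O/7) = -2 + I + 272*O/7)
82 + 63*C(-11, 12) = 82 + 63*(-2 + 12 + (272/7)*(-11)) = 82 + 63*(-2 + 12 - 2992/7) = 82 + 63*(-2922/7) = 82 - 26298 = -26216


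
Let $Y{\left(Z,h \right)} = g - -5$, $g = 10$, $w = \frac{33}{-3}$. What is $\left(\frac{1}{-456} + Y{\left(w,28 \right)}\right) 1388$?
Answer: $\frac{2373133}{114} \approx 20817.0$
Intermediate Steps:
$w = -11$ ($w = 33 \left(- \frac{1}{3}\right) = -11$)
$Y{\left(Z,h \right)} = 15$ ($Y{\left(Z,h \right)} = 10 - -5 = 10 + 5 = 15$)
$\left(\frac{1}{-456} + Y{\left(w,28 \right)}\right) 1388 = \left(\frac{1}{-456} + 15\right) 1388 = \left(- \frac{1}{456} + 15\right) 1388 = \frac{6839}{456} \cdot 1388 = \frac{2373133}{114}$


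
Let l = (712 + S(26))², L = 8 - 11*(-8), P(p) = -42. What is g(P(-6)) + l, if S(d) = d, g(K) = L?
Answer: 544740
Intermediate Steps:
L = 96 (L = 8 + 88 = 96)
g(K) = 96
l = 544644 (l = (712 + 26)² = 738² = 544644)
g(P(-6)) + l = 96 + 544644 = 544740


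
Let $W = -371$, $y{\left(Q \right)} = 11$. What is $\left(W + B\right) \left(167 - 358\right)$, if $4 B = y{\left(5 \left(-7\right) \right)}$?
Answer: $\frac{281343}{4} \approx 70336.0$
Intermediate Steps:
$B = \frac{11}{4}$ ($B = \frac{1}{4} \cdot 11 = \frac{11}{4} \approx 2.75$)
$\left(W + B\right) \left(167 - 358\right) = \left(-371 + \frac{11}{4}\right) \left(167 - 358\right) = \left(- \frac{1473}{4}\right) \left(-191\right) = \frac{281343}{4}$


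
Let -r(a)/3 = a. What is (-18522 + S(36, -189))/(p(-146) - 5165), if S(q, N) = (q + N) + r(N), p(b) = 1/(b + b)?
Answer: 1762512/502727 ≈ 3.5059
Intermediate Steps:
r(a) = -3*a
p(b) = 1/(2*b)
S(q, N) = q - 2*N (S(q, N) = (q + N) - 3*N = (N + q) - 3*N = q - 2*N)
(-18522 + S(36, -189))/(p(-146) - 5165) = (-18522 + (36 - 2*(-189)))/((1/2)/(-146) - 5165) = (-18522 + (36 + 378))/((1/2)*(-1/146) - 5165) = (-18522 + 414)/(-1/292 - 5165) = -18108/(-1508181/292) = -18108*(-292/1508181) = 1762512/502727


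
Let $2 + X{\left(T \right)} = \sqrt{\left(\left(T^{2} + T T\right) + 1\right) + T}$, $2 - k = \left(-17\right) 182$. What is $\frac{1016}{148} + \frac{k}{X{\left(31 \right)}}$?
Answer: $\frac{120734}{12025} + \frac{516 \sqrt{1954}}{325} \approx 80.223$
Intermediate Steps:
$k = 3096$ ($k = 2 - \left(-17\right) 182 = 2 - -3094 = 2 + 3094 = 3096$)
$X{\left(T \right)} = -2 + \sqrt{1 + T + 2 T^{2}}$ ($X{\left(T \right)} = -2 + \sqrt{\left(\left(T^{2} + T T\right) + 1\right) + T} = -2 + \sqrt{\left(\left(T^{2} + T^{2}\right) + 1\right) + T} = -2 + \sqrt{\left(2 T^{2} + 1\right) + T} = -2 + \sqrt{\left(1 + 2 T^{2}\right) + T} = -2 + \sqrt{1 + T + 2 T^{2}}$)
$\frac{1016}{148} + \frac{k}{X{\left(31 \right)}} = \frac{1016}{148} + \frac{3096}{-2 + \sqrt{1 + 31 + 2 \cdot 31^{2}}} = 1016 \cdot \frac{1}{148} + \frac{3096}{-2 + \sqrt{1 + 31 + 2 \cdot 961}} = \frac{254}{37} + \frac{3096}{-2 + \sqrt{1 + 31 + 1922}} = \frac{254}{37} + \frac{3096}{-2 + \sqrt{1954}}$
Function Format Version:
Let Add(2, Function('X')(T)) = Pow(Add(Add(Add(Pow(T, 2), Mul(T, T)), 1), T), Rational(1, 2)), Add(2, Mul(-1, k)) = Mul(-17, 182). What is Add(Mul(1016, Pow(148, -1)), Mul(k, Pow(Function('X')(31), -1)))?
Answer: Add(Rational(120734, 12025), Mul(Rational(516, 325), Pow(1954, Rational(1, 2)))) ≈ 80.223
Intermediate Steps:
k = 3096 (k = Add(2, Mul(-1, Mul(-17, 182))) = Add(2, Mul(-1, -3094)) = Add(2, 3094) = 3096)
Function('X')(T) = Add(-2, Pow(Add(1, T, Mul(2, Pow(T, 2))), Rational(1, 2))) (Function('X')(T) = Add(-2, Pow(Add(Add(Add(Pow(T, 2), Mul(T, T)), 1), T), Rational(1, 2))) = Add(-2, Pow(Add(Add(Add(Pow(T, 2), Pow(T, 2)), 1), T), Rational(1, 2))) = Add(-2, Pow(Add(Add(Mul(2, Pow(T, 2)), 1), T), Rational(1, 2))) = Add(-2, Pow(Add(Add(1, Mul(2, Pow(T, 2))), T), Rational(1, 2))) = Add(-2, Pow(Add(1, T, Mul(2, Pow(T, 2))), Rational(1, 2))))
Add(Mul(1016, Pow(148, -1)), Mul(k, Pow(Function('X')(31), -1))) = Add(Mul(1016, Pow(148, -1)), Mul(3096, Pow(Add(-2, Pow(Add(1, 31, Mul(2, Pow(31, 2))), Rational(1, 2))), -1))) = Add(Mul(1016, Rational(1, 148)), Mul(3096, Pow(Add(-2, Pow(Add(1, 31, Mul(2, 961)), Rational(1, 2))), -1))) = Add(Rational(254, 37), Mul(3096, Pow(Add(-2, Pow(Add(1, 31, 1922), Rational(1, 2))), -1))) = Add(Rational(254, 37), Mul(3096, Pow(Add(-2, Pow(1954, Rational(1, 2))), -1)))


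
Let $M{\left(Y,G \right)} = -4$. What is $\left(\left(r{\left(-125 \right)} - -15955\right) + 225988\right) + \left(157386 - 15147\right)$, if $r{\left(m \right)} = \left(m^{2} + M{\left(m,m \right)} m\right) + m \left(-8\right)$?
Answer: $401307$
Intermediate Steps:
$r{\left(m \right)} = m^{2} - 12 m$ ($r{\left(m \right)} = \left(m^{2} - 4 m\right) + m \left(-8\right) = \left(m^{2} - 4 m\right) - 8 m = m^{2} - 12 m$)
$\left(\left(r{\left(-125 \right)} - -15955\right) + 225988\right) + \left(157386 - 15147\right) = \left(\left(- 125 \left(-12 - 125\right) - -15955\right) + 225988\right) + \left(157386 - 15147\right) = \left(\left(\left(-125\right) \left(-137\right) + 15955\right) + 225988\right) + \left(157386 - 15147\right) = \left(\left(17125 + 15955\right) + 225988\right) + 142239 = \left(33080 + 225988\right) + 142239 = 259068 + 142239 = 401307$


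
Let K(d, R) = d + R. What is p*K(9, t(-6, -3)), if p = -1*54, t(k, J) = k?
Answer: -162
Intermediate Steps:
K(d, R) = R + d
p = -54
p*K(9, t(-6, -3)) = -54*(-6 + 9) = -54*3 = -162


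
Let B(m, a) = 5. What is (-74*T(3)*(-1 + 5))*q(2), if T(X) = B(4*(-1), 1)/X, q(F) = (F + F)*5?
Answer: -29600/3 ≈ -9866.7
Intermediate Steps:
q(F) = 10*F (q(F) = (2*F)*5 = 10*F)
T(X) = 5/X
(-74*T(3)*(-1 + 5))*q(2) = (-74*5/3*(-1 + 5))*(10*2) = -74*5*(1/3)*4*20 = -370*4/3*20 = -74*20/3*20 = -1480/3*20 = -29600/3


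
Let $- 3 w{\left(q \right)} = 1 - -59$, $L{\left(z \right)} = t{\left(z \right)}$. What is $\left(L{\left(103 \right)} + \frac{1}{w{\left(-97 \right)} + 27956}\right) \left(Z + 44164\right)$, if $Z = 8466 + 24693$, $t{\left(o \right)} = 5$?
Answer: $\frac{10800553963}{27936} \approx 3.8662 \cdot 10^{5}$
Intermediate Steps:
$L{\left(z \right)} = 5$
$Z = 33159$
$w{\left(q \right)} = -20$ ($w{\left(q \right)} = - \frac{1 - -59}{3} = - \frac{1 + 59}{3} = \left(- \frac{1}{3}\right) 60 = -20$)
$\left(L{\left(103 \right)} + \frac{1}{w{\left(-97 \right)} + 27956}\right) \left(Z + 44164\right) = \left(5 + \frac{1}{-20 + 27956}\right) \left(33159 + 44164\right) = \left(5 + \frac{1}{27936}\right) 77323 = \frac{139681}{27936} \cdot 77323 = \frac{10800553963}{27936}$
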